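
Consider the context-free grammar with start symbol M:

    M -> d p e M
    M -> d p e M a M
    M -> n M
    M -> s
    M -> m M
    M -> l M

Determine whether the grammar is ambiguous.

Witness: d p e d p e s a s

Derivation 1: M ⇒ d p e M ⇒ d p e d p e M a M ⇒ d p e d p e s a M ⇒ d p e d p e s a s
Derivation 2: M ⇒ d p e M a M ⇒ d p e d p e M a M ⇒ d p e d p e s a M ⇒ d p e d p e s a s

Two distinct leftmost derivations for the same string.

Ambiguous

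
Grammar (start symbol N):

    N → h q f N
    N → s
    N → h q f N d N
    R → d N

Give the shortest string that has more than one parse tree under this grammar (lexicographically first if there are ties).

length 1: no string has ≥2 trees
length 4: no string has ≥2 trees
length 6: no string has ≥2 trees
length 7: no string has ≥2 trees
length 9: h q f h q f s d s has 2 parse trees

Two derivations of h q f h q f s d s:
  N ⇒ h q f N ⇒ h q f h q f N d N ⇒ h q f h q f s d N ⇒ h q f h q f s d s
  N ⇒ h q f N d N ⇒ h q f h q f N d N ⇒ h q f h q f s d N ⇒ h q f h q f s d s

h q f h q f s d s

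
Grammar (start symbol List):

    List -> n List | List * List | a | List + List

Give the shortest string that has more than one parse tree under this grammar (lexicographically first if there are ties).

length 1: no string has ≥2 trees
length 2: no string has ≥2 trees
length 3: no string has ≥2 trees
length 4: n a * a has 2 parse trees

Two derivations of n a * a:
  List ⇒ n List ⇒ n List * List ⇒ n a * List ⇒ n a * a
  List ⇒ List * List ⇒ n List * List ⇒ n a * List ⇒ n a * a

n a * a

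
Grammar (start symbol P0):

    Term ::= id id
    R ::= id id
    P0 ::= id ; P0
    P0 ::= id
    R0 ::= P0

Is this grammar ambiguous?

Unambiguous

Only P0 is reachable from P0; ignoring the rest: Right-recursive list with a separator: after each atom, whether the separator follows determines the rule. One parse per string.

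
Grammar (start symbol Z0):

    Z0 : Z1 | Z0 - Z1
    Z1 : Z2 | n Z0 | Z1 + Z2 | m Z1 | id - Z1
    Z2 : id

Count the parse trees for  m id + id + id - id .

3

Parse trees for m id + id + id - id:
  [Z0 [Z0 [Z1 [Z1 [Z1 m [Z1 [Z2 id]]] + [Z2 id]] + [Z2 id]]] - [Z1 [Z2 id]]]
  [Z0 [Z0 [Z1 [Z1 m [Z1 [Z1 [Z2 id]] + [Z2 id]]] + [Z2 id]]] - [Z1 [Z2 id]]]
  [Z0 [Z0 [Z1 m [Z1 [Z1 [Z1 [Z2 id]] + [Z2 id]] + [Z2 id]]]] - [Z1 [Z2 id]]]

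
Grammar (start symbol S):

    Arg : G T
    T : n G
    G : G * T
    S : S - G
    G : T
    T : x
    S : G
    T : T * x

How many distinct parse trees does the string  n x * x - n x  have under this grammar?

4

Parse trees for n x * x - n x:
  [S [S [G [G [T n [G [T x]]]] * [T x]]] - [G [T n [G [T x]]]]]
  [S [S [G [T n [G [G [T x]] * [T x]]]]] - [G [T n [G [T x]]]]]
  [S [S [G [T n [G [T [T x] * x]]]]] - [G [T n [G [T x]]]]]
  [S [S [G [T [T n [G [T x]]] * x]]] - [G [T n [G [T x]]]]]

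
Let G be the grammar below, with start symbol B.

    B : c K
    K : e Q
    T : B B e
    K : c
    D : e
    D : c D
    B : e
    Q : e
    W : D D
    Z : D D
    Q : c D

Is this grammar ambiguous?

Only B, K, Q, D are reachable from B; ignoring the rest: Each reachable nonterminal has at most one production per leading terminal, and all productions are right-linear; the derivation is determined token-by-token.

Unambiguous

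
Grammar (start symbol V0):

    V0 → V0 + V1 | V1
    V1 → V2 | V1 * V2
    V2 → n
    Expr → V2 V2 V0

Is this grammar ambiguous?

Only V0, V1, V2 are reachable from V0; ignoring the rest: V0 → V0 + V1 | V1  ;  V1 → V1 * V2 | V2  — a left-associative chain with V2 at the bottom. Each string factors uniquely by precedence.

Unambiguous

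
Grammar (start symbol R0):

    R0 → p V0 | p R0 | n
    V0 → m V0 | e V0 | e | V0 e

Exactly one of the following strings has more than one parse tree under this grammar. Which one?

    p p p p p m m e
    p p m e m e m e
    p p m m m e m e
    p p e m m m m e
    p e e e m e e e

p p p p p m m e: 1 tree
p p m e m e m e: 1 tree
p p m m m e m e: 1 tree
p p e m m m m e: 1 tree
p e e e m e e e: 22 trees

p e e e m e e e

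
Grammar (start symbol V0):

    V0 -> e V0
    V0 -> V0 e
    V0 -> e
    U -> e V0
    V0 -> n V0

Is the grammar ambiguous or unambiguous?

Witness: e e

Derivation 1: V0 ⇒ e V0 ⇒ e e
Derivation 2: V0 ⇒ V0 e ⇒ e e

Two distinct leftmost derivations for the same string.

Ambiguous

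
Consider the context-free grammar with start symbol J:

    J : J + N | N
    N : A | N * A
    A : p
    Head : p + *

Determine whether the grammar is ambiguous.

Only J, N, A are reachable from J; ignoring the rest: J → J + N | N  ;  N → N * A | A  — a left-associative chain with A at the bottom. Each string factors uniquely by precedence.

Unambiguous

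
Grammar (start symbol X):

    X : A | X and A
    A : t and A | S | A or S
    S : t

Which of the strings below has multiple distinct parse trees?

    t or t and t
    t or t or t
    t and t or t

t and t or t

t or t and t: 1 tree
t or t or t: 1 tree
t and t or t: 3 trees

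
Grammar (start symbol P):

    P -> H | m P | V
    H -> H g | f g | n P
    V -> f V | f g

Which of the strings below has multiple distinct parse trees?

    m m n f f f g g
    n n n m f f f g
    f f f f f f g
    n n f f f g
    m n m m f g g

m m n f f f g g: 1 tree
n n n m f f f g: 1 tree
f f f f f f g: 1 tree
n n f f f g: 1 tree
m n m m f g g: 3 trees

m n m m f g g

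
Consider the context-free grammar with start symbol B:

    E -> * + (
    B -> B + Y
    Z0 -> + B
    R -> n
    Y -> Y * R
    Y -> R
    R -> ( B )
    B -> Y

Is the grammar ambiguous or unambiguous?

Unambiguous

(Z0, E are unreachable from B, so their rules don't affect L(B).) This is a standard precedence ladder (B over Y over R), with each level left-recursive on its own operator ('+' at B, '*' at Y). That structure is LR(1), hence unambiguous.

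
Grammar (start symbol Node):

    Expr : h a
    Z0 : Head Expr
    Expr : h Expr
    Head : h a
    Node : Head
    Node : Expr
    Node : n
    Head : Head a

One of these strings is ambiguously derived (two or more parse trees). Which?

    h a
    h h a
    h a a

h a: 2 trees
h h a: 1 tree
h a a: 1 tree

h a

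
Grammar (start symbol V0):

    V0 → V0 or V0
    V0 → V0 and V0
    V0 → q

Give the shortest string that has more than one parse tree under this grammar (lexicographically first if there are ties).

q and q and q

length 1: no string has ≥2 trees
length 3: no string has ≥2 trees
length 5: q and q and q has 2 parse trees

Two derivations of q and q and q:
  V0 ⇒ V0 and V0 ⇒ V0 and V0 and V0 ⇒ q and V0 and V0 ⇒ q and q and V0 ⇒ q and q and q
  V0 ⇒ V0 and V0 ⇒ q and V0 ⇒ q and V0 and V0 ⇒ q and q and V0 ⇒ q and q and q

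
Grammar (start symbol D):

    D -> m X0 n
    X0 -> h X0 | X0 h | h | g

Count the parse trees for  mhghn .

Parse trees for mhghn:
  [D m [X0 h [X0 [X0 g] h]] n]
  [D m [X0 [X0 h [X0 g]] h] n]

2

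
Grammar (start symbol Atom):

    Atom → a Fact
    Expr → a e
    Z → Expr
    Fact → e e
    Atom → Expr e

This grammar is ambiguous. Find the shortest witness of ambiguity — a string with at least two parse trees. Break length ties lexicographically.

a e e

length 3: a e e has 2 parse trees

Two derivations of a e e:
  Atom ⇒ a Fact ⇒ a e e
  Atom ⇒ Expr e ⇒ a e e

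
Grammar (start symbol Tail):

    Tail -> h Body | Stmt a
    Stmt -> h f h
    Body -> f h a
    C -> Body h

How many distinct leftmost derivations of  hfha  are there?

Parse trees for hfha:
  [Tail h [Body f h a]]
  [Tail [Stmt h f h] a]

2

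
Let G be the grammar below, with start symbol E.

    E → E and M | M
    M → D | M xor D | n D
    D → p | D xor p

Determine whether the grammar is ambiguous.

Ambiguous

Witness: p xor p

Derivation 1: E ⇒ M ⇒ D ⇒ D xor p ⇒ p xor p
Derivation 2: E ⇒ M ⇒ M xor D ⇒ D xor D ⇒ p xor D ⇒ p xor p

Two distinct leftmost derivations for the same string.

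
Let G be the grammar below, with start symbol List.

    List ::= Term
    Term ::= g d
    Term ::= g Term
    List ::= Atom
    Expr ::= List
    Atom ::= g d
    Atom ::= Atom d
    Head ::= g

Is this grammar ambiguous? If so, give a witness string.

Witness: g d

Derivation 1: List ⇒ Term ⇒ g d
Derivation 2: List ⇒ Atom ⇒ g d

Two distinct leftmost derivations for the same string.

Ambiguous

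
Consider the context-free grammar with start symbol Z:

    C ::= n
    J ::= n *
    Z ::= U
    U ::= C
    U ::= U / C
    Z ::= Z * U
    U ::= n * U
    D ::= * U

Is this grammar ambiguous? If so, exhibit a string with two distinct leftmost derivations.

Witness: n * n

Derivation 1: Z ⇒ U ⇒ n * U ⇒ n * C ⇒ n * n
Derivation 2: Z ⇒ Z * U ⇒ U * U ⇒ C * U ⇒ n * U ⇒ n * C ⇒ n * n

Two distinct leftmost derivations for the same string.

Ambiguous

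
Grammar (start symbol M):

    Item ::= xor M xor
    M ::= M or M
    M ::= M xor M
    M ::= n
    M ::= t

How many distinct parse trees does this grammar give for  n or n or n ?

2

Parse trees for n or n or n:
  [M [M n] or [M [M n] or [M n]]]
  [M [M [M n] or [M n]] or [M n]]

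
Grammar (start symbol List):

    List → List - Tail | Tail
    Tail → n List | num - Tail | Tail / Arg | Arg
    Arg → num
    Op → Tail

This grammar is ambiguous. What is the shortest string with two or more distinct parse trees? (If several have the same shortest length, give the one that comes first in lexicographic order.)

num - num

length 1: no string has ≥2 trees
length 2: no string has ≥2 trees
length 3: num - num has 2 parse trees

Two derivations of num - num:
  List ⇒ List - Tail ⇒ Tail - Tail ⇒ Arg - Tail ⇒ num - Tail ⇒ num - Arg ⇒ num - num
  List ⇒ Tail ⇒ num - Tail ⇒ num - Arg ⇒ num - num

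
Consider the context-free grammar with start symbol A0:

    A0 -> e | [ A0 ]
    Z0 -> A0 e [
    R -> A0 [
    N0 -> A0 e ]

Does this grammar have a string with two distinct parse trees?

Unambiguous

(Z0, R, N0 are unreachable from A0, so their rules don't affect L(A0).) L(A0) is { openⁿ atom closeⁿ : n ≥ 0 }. The bracket depth fixes n, and the derivation is forced at every step.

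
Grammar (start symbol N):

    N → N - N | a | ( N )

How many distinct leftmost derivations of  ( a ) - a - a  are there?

2

Parse trees for ( a ) - a - a:
  [N [N ( [N a] )] - [N [N a] - [N a]]]
  [N [N [N ( [N a] )] - [N a]] - [N a]]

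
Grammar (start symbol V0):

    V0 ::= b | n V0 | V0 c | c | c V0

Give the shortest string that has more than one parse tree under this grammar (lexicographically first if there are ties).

c c

length 1: no string has ≥2 trees
length 2: c c has 2 parse trees

Two derivations of c c:
  V0 ⇒ V0 c ⇒ c c
  V0 ⇒ c V0 ⇒ c c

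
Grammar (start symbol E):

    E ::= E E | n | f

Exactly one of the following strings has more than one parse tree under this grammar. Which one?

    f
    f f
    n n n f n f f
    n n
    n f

f: 1 tree
f f: 1 tree
n n n f n f f: 132 trees
n n: 1 tree
n f: 1 tree

n n n f n f f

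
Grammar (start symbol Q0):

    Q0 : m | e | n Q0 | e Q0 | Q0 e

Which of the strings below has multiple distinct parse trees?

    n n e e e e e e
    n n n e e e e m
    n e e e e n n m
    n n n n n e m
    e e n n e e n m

n n e e e e e e

n n e e e e e e: 120 trees
n n n e e e e m: 1 tree
n e e e e n n m: 1 tree
n n n n n e m: 1 tree
e e n n e e n m: 1 tree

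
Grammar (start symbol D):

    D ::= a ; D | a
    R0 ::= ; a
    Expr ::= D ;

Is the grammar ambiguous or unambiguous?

(R0, Expr are unreachable from D, so their rules don't affect L(D).) The reachable grammar is A → atom sep A | atom. Each atom is followed by either the separator (recurse) or end-of-string (stop) — no choice point.

Unambiguous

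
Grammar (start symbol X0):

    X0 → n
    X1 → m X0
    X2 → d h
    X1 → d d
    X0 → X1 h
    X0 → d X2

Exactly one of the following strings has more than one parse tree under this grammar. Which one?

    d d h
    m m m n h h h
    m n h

d d h: 2 trees
m m m n h h h: 1 tree
m n h: 1 tree

d d h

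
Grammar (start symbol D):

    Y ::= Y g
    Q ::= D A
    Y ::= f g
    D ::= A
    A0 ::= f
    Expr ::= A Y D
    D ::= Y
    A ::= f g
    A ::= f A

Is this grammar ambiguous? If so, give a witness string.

Witness: f g

Derivation 1: D ⇒ A ⇒ f g
Derivation 2: D ⇒ Y ⇒ f g

Two distinct leftmost derivations for the same string.

Ambiguous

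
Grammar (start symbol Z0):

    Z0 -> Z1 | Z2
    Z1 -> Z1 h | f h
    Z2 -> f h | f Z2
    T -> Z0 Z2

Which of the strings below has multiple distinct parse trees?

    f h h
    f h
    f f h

f h

f h h: 1 tree
f h: 2 trees
f f h: 1 tree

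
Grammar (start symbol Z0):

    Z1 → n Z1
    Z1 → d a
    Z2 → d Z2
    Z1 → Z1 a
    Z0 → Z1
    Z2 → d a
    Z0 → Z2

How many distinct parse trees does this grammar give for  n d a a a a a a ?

Parse trees for n d a a a a a a:
  [Z0 [Z1 n [Z1 [Z1 [Z1 [Z1 [Z1 [Z1 d a] a] a] a] a] a]]]
  [Z0 [Z1 [Z1 n [Z1 [Z1 [Z1 [Z1 [Z1 d a] a] a] a] a]] a]]
  [Z0 [Z1 [Z1 [Z1 n [Z1 [Z1 [Z1 [Z1 d a] a] a] a]] a] a]]
  [Z0 [Z1 [Z1 [Z1 [Z1 n [Z1 [Z1 [Z1 d a] a] a]] a] a] a]]
  [Z0 [Z1 [Z1 [Z1 [Z1 [Z1 n [Z1 [Z1 d a] a]] a] a] a] a]]
  [Z0 [Z1 [Z1 [Z1 [Z1 [Z1 [Z1 n [Z1 d a]] a] a] a] a] a]]

6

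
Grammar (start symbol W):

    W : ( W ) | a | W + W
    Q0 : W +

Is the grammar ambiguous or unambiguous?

Ambiguous

Witness: a + a + a

Derivation 1: W ⇒ W + W ⇒ a + W ⇒ a + W + W ⇒ a + a + W ⇒ a + a + a
Derivation 2: W ⇒ W + W ⇒ W + W + W ⇒ a + W + W ⇒ a + a + W ⇒ a + a + a

Two distinct leftmost derivations for the same string.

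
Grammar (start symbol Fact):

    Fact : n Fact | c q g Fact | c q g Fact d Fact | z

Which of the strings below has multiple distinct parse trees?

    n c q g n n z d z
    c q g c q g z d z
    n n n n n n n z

c q g c q g z d z

n c q g n n z d z: 1 tree
c q g c q g z d z: 2 trees
n n n n n n n z: 1 tree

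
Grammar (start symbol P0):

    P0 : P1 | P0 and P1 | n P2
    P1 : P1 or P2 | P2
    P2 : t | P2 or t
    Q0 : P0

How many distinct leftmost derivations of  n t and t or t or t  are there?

Parse trees for n t and t or t or t:
  [P0 [P0 n [P2 t]] and [P1 [P1 [P2 t]] or [P2 [P2 t] or t]]]
  [P0 [P0 n [P2 t]] and [P1 [P1 [P1 [P2 t]] or [P2 t]] or [P2 t]]]
  [P0 [P0 n [P2 t]] and [P1 [P1 [P2 [P2 t] or t]] or [P2 t]]]
  [P0 [P0 n [P2 t]] and [P1 [P2 [P2 [P2 t] or t] or t]]]

4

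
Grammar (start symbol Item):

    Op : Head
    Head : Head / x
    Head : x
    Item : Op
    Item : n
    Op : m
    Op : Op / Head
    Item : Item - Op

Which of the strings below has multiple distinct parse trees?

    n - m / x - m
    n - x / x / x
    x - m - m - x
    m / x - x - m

n - m / x - m: 1 tree
n - x / x / x: 4 trees
x - m - m - x: 1 tree
m / x - x - m: 1 tree

n - x / x / x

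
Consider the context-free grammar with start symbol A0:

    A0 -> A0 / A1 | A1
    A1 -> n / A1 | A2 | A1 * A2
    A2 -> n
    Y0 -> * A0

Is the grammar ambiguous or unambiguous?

Ambiguous

Witness: n / n

Derivation 1: A0 ⇒ A0 / A1 ⇒ A1 / A1 ⇒ A2 / A1 ⇒ n / A1 ⇒ n / A2 ⇒ n / n
Derivation 2: A0 ⇒ A1 ⇒ n / A1 ⇒ n / A2 ⇒ n / n

Two distinct leftmost derivations for the same string.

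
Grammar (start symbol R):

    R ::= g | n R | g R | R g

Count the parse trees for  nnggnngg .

Parse trees for nnggnngg:
  [R n [R n [R g [R g [R n [R n [R g [R g]]]]]]]]
  [R n [R n [R g [R g [R n [R n [R [R g] g]]]]]]]
  [R n [R n [R g [R g [R n [R [R n [R g]] g]]]]]]
  [R n [R n [R g [R g [R [R n [R n [R g]]] g]]]]]
  [R n [R n [R g [R [R g [R n [R n [R g]]]] g]]]]
  [R n [R n [R [R g [R g [R n [R n [R g]]]]] g]]]
  [R n [R [R n [R g [R g [R n [R n [R g]]]]]] g]]
  [R [R n [R n [R g [R g [R n [R n [R g]]]]]]] g]

8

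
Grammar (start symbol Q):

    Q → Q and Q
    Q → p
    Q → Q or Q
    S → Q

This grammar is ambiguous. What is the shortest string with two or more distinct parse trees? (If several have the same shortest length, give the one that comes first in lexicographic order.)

p and p and p

length 1: no string has ≥2 trees
length 3: no string has ≥2 trees
length 5: p and p and p has 2 parse trees

Two derivations of p and p and p:
  Q ⇒ Q and Q ⇒ Q and Q and Q ⇒ p and Q and Q ⇒ p and p and Q ⇒ p and p and p
  Q ⇒ Q and Q ⇒ p and Q ⇒ p and Q and Q ⇒ p and p and Q ⇒ p and p and p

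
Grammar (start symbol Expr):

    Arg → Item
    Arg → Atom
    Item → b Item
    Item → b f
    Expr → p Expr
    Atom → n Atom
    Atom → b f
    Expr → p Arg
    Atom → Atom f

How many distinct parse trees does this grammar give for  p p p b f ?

2

Parse trees for p p p b f:
  [Expr p [Expr p [Expr p [Arg [Item b f]]]]]
  [Expr p [Expr p [Expr p [Arg [Atom b f]]]]]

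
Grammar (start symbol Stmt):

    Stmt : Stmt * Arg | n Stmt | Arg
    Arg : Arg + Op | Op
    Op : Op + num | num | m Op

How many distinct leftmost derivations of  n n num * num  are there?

3

Parse trees for n n num * num:
  [Stmt [Stmt n [Stmt n [Stmt [Arg [Op num]]]]] * [Arg [Op num]]]
  [Stmt n [Stmt [Stmt n [Stmt [Arg [Op num]]]] * [Arg [Op num]]]]
  [Stmt n [Stmt n [Stmt [Stmt [Arg [Op num]]] * [Arg [Op num]]]]]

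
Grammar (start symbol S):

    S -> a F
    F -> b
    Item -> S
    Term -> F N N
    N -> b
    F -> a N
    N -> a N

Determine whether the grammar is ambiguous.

Unambiguous

Only S, F, N are reachable from S; ignoring the rest: The reachable rules are right-linear with at most one rule per (nonterminal, next-terminal) pair. Each input token forces the next rule, so parsing is deterministic.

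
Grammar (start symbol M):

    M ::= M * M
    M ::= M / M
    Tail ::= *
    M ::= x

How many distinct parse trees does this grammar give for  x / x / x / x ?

Parse trees for x / x / x / x:
  [M [M x] / [M [M x] / [M [M x] / [M x]]]]
  [M [M x] / [M [M [M x] / [M x]] / [M x]]]
  [M [M [M x] / [M x]] / [M [M x] / [M x]]]
  [M [M [M x] / [M [M x] / [M x]]] / [M x]]
  [M [M [M [M x] / [M x]] / [M x]] / [M x]]

5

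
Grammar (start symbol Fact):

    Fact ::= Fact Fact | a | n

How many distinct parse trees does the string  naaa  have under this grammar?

Parse trees for naaa:
  [Fact [Fact n] [Fact [Fact a] [Fact [Fact a] [Fact a]]]]
  [Fact [Fact n] [Fact [Fact [Fact a] [Fact a]] [Fact a]]]
  [Fact [Fact [Fact n] [Fact a]] [Fact [Fact a] [Fact a]]]
  [Fact [Fact [Fact n] [Fact [Fact a] [Fact a]]] [Fact a]]
  [Fact [Fact [Fact [Fact n] [Fact a]] [Fact a]] [Fact a]]

5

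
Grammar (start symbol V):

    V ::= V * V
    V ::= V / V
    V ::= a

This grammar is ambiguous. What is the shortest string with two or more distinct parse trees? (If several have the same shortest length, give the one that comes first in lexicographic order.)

length 1: no string has ≥2 trees
length 3: no string has ≥2 trees
length 5: a * a * a has 2 parse trees

Two derivations of a * a * a:
  V ⇒ V * V ⇒ V * V * V ⇒ a * V * V ⇒ a * a * V ⇒ a * a * a
  V ⇒ V * V ⇒ a * V ⇒ a * V * V ⇒ a * a * V ⇒ a * a * a

a * a * a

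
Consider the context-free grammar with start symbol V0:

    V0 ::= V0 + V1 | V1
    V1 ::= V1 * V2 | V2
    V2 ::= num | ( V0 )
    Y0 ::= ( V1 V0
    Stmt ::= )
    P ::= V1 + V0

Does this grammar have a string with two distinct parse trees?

Unambiguous

Only V0, V1, V2 are reachable from V0; ignoring the rest: The grammar is stratified — V0 handles '+' (left-recursive), V1 handles '*', V2 atoms. Each operator has a fixed associativity and precedence level, so every string has one parse.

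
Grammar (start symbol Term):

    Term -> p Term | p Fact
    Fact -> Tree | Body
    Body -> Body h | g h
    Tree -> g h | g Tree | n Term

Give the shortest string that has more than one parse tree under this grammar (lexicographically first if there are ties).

p g h

length 3: p g h has 2 parse trees

Two derivations of p g h:
  Term ⇒ p Fact ⇒ p Tree ⇒ p g h
  Term ⇒ p Fact ⇒ p Body ⇒ p g h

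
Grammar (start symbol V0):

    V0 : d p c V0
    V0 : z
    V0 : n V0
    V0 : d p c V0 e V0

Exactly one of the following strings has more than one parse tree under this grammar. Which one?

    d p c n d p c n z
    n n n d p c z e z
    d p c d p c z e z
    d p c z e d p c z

d p c d p c z e z

d p c n d p c n z: 1 tree
n n n d p c z e z: 1 tree
d p c d p c z e z: 2 trees
d p c z e d p c z: 1 tree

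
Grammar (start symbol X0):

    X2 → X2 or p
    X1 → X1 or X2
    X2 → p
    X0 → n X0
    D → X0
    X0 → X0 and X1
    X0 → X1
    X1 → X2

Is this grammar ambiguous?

Witness: p or p

Derivation 1: X0 ⇒ X1 ⇒ X1 or X2 ⇒ X2 or X2 ⇒ p or X2 ⇒ p or p
Derivation 2: X0 ⇒ X1 ⇒ X2 ⇒ X2 or p ⇒ p or p

Two distinct leftmost derivations for the same string.

Ambiguous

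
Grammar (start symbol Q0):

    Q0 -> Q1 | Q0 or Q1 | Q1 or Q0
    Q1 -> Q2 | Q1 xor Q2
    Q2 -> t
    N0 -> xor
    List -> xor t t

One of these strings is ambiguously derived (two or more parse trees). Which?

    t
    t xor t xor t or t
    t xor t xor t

t: 1 tree
t xor t xor t or t: 2 trees
t xor t xor t: 1 tree

t xor t xor t or t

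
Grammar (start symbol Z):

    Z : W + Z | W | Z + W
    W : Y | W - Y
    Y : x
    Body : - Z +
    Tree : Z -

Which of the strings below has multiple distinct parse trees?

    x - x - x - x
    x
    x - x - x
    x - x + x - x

x - x - x - x: 1 tree
x: 1 tree
x - x - x: 1 tree
x - x + x - x: 2 trees

x - x + x - x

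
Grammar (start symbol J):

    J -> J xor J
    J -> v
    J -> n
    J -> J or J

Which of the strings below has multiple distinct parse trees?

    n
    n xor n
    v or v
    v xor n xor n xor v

v xor n xor n xor v

n: 1 tree
n xor n: 1 tree
v or v: 1 tree
v xor n xor n xor v: 5 trees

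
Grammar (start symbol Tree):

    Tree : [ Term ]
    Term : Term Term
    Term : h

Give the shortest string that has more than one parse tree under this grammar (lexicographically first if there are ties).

length 3: no string has ≥2 trees
length 4: no string has ≥2 trees
length 5: [ h h h ] has 2 parse trees

Two derivations of [ h h h ]:
  Tree ⇒ [ Term ] ⇒ [ Term Term ] ⇒ [ Term Term Term ] ⇒ [ h Term Term ] ⇒ [ h h Term ] ⇒ [ h h h ]
  Tree ⇒ [ Term ] ⇒ [ Term Term ] ⇒ [ h Term ] ⇒ [ h Term Term ] ⇒ [ h h Term ] ⇒ [ h h h ]

[ h h h ]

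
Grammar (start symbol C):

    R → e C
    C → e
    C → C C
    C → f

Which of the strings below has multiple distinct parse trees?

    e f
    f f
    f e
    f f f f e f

e f: 1 tree
f f: 1 tree
f e: 1 tree
f f f f e f: 42 trees

f f f f e f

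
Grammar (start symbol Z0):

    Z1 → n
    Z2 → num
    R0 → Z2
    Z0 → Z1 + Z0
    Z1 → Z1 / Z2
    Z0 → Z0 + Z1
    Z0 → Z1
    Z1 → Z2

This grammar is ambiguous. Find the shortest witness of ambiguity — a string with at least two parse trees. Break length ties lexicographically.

n + n

length 1: no string has ≥2 trees
length 3: n + n has 2 parse trees

Two derivations of n + n:
  Z0 ⇒ Z1 + Z0 ⇒ n + Z0 ⇒ n + Z1 ⇒ n + n
  Z0 ⇒ Z0 + Z1 ⇒ Z1 + Z1 ⇒ n + Z1 ⇒ n + n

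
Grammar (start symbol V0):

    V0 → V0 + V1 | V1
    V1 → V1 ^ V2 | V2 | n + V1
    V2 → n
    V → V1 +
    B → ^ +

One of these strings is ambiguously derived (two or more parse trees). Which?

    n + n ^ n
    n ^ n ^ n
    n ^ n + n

n + n ^ n: 3 trees
n ^ n ^ n: 1 tree
n ^ n + n: 1 tree

n + n ^ n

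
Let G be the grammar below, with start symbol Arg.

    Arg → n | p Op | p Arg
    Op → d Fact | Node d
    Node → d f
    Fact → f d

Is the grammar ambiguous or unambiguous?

Ambiguous

Witness: p d f d

Derivation 1: Arg ⇒ p Op ⇒ p d Fact ⇒ p d f d
Derivation 2: Arg ⇒ p Op ⇒ p Node d ⇒ p d f d

Two distinct leftmost derivations for the same string.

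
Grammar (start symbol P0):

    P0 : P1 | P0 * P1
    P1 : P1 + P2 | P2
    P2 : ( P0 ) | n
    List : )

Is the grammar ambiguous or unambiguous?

(List is unreachable from P0, so its rules don't affect L(P0).) P0 → P0 * P1 | P1  ;  P1 → P1 + P2 | P2  — a left-associative chain with P2 at the bottom. Each string factors uniquely by precedence.

Unambiguous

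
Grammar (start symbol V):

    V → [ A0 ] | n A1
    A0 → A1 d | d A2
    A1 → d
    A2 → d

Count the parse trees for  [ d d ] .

Parse trees for [ d d ]:
  [V [ [A0 [A1 d] d] ]]
  [V [ [A0 d [A2 d]] ]]

2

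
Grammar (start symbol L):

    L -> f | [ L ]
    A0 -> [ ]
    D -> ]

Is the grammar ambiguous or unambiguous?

Only L is reachable from L; ignoring the rest: L(L) is { openⁿ atom closeⁿ : n ≥ 0 }. The bracket depth fixes n, and the derivation is forced at every step.

Unambiguous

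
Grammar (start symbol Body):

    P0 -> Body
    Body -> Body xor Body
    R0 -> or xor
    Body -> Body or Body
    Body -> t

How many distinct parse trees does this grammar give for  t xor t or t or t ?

Parse trees for t xor t or t or t:
  [Body [Body t] xor [Body [Body t] or [Body [Body t] or [Body t]]]]
  [Body [Body t] xor [Body [Body [Body t] or [Body t]] or [Body t]]]
  [Body [Body [Body t] xor [Body t]] or [Body [Body t] or [Body t]]]
  [Body [Body [Body t] xor [Body [Body t] or [Body t]]] or [Body t]]
  [Body [Body [Body [Body t] xor [Body t]] or [Body t]] or [Body t]]

5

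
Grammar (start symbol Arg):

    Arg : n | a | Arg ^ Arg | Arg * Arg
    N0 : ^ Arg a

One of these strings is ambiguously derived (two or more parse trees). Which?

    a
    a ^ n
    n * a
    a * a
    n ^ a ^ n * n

a: 1 tree
a ^ n: 1 tree
n * a: 1 tree
a * a: 1 tree
n ^ a ^ n * n: 5 trees

n ^ a ^ n * n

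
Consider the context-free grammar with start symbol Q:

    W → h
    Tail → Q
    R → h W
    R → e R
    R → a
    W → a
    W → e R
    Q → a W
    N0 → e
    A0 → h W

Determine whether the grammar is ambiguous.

Unambiguous

Only Q, W, R are reachable from Q; ignoring the rest: The reachable rules are right-linear with at most one rule per (nonterminal, next-terminal) pair. Each input token forces the next rule, so parsing is deterministic.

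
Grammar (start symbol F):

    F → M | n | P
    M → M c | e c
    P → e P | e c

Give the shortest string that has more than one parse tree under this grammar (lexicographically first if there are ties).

e c

length 1: no string has ≥2 trees
length 2: e c has 2 parse trees

Two derivations of e c:
  F ⇒ M ⇒ e c
  F ⇒ P ⇒ e c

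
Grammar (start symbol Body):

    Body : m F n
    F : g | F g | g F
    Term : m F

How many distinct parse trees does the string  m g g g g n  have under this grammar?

Parse trees for m g g g g n:
  [Body m [F [F [F [F g] g] g] g] n]
  [Body m [F [F [F g [F g]] g] g] n]
  [Body m [F [F g [F [F g] g]] g] n]
  [Body m [F [F g [F g [F g]]] g] n]
  [Body m [F g [F [F [F g] g] g]] n]
  [Body m [F g [F [F g [F g]] g]] n]
  [Body m [F g [F g [F [F g] g]]] n]
  [Body m [F g [F g [F g [F g]]]] n]

8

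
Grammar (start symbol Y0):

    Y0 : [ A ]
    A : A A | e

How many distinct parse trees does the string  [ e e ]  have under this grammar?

1

Parse trees for [ e e ]:
  [Y0 [ [A [A e] [A e]] ]]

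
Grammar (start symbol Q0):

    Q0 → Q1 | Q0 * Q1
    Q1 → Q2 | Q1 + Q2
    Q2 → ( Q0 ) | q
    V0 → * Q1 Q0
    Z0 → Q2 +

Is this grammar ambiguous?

Unambiguous

Only Q0, Q1, Q2 are reachable from Q0; ignoring the rest: The grammar is stratified — Q0 handles '*' (left-recursive), Q1 handles '+', Q2 atoms. Each operator has a fixed associativity and precedence level, so every string has one parse.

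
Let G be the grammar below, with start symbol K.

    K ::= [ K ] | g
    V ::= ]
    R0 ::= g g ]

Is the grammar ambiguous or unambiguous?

Only K is reachable from K; ignoring the rest: Each string is a nest of matched brackets around a single atom. An opening bracket forces the recursive rule; an atom forces the base rule.

Unambiguous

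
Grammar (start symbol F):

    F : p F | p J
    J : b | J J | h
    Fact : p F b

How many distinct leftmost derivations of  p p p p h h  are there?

1

Parse trees for p p p p h h:
  [F p [F p [F p [F p [J [J h] [J h]]]]]]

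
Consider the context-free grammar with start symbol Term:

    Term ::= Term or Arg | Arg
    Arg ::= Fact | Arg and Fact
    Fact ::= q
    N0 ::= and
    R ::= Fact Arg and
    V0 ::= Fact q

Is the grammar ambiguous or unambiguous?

Unambiguous

(N0, R, V0 are unreachable from Term, so their rules don't affect L(Term).) This is a standard precedence ladder (Term over Arg over Fact), with each level left-recursive on its own operator ('or' at Term, 'and' at Arg). That structure is LR(1), hence unambiguous.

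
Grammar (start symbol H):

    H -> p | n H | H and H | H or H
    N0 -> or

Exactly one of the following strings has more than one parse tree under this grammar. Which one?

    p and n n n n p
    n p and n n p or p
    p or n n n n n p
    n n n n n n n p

p and n n n n p: 1 tree
n p and n n p or p: 9 trees
p or n n n n n p: 1 tree
n n n n n n n p: 1 tree

n p and n n p or p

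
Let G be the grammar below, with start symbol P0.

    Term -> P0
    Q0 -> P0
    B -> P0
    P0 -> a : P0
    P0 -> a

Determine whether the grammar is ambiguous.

Unambiguous

Only P0 is reachable from P0; ignoring the rest: The reachable grammar is A → atom sep A | atom. Each atom is followed by either the separator (recurse) or end-of-string (stop) — no choice point.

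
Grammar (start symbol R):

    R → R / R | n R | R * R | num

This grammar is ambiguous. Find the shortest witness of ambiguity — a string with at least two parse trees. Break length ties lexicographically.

n num * num

length 1: no string has ≥2 trees
length 2: no string has ≥2 trees
length 3: no string has ≥2 trees
length 4: n num * num has 2 parse trees

Two derivations of n num * num:
  R ⇒ n R ⇒ n R * R ⇒ n num * R ⇒ n num * num
  R ⇒ R * R ⇒ n R * R ⇒ n num * R ⇒ n num * num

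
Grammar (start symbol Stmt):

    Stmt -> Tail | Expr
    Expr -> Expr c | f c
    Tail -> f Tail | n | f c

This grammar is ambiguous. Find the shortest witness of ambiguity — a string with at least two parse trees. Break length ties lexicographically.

length 1: no string has ≥2 trees
length 2: f c has 2 parse trees

Two derivations of f c:
  Stmt ⇒ Tail ⇒ f c
  Stmt ⇒ Expr ⇒ f c

f c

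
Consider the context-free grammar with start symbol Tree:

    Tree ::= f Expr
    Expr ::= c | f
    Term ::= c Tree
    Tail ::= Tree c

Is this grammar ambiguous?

(Term, Tail are unreachable from Tree, so their rules don't affect L(Tree).) The reachable rules are right-linear with at most one rule per (nonterminal, next-terminal) pair. Each input token forces the next rule, so parsing is deterministic.

Unambiguous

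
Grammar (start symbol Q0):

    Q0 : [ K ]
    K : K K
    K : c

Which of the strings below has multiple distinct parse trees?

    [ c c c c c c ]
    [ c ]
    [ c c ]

[ c c c c c c ]

[ c c c c c c ]: 42 trees
[ c ]: 1 tree
[ c c ]: 1 tree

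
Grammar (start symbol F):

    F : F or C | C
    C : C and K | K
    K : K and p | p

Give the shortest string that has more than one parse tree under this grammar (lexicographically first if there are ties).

length 1: no string has ≥2 trees
length 3: p and p has 2 parse trees

Two derivations of p and p:
  F ⇒ C ⇒ C and K ⇒ K and K ⇒ p and K ⇒ p and p
  F ⇒ C ⇒ K ⇒ K and p ⇒ p and p

p and p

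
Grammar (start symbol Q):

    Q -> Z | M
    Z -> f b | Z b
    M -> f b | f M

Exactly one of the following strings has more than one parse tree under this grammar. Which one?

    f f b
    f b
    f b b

f b

f f b: 1 tree
f b: 2 trees
f b b: 1 tree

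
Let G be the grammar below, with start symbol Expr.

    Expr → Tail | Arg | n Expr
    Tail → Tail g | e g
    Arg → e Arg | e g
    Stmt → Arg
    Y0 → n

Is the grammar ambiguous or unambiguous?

Ambiguous

Witness: e g

Derivation 1: Expr ⇒ Tail ⇒ e g
Derivation 2: Expr ⇒ Arg ⇒ e g

Two distinct leftmost derivations for the same string.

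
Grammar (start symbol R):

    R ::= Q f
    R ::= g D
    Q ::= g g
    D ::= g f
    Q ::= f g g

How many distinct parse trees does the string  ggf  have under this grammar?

Parse trees for ggf:
  [R [Q g g] f]
  [R g [D g f]]

2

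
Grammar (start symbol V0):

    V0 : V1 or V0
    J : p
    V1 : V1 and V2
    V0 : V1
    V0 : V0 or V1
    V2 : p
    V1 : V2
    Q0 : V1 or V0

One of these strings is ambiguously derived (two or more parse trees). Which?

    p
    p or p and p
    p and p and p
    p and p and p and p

p or p and p

p: 1 tree
p or p and p: 2 trees
p and p and p: 1 tree
p and p and p and p: 1 tree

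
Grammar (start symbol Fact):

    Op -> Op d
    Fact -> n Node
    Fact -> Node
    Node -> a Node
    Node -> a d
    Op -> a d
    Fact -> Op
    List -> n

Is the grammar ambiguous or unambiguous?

Witness: a d

Derivation 1: Fact ⇒ Node ⇒ a d
Derivation 2: Fact ⇒ Op ⇒ a d

Two distinct leftmost derivations for the same string.

Ambiguous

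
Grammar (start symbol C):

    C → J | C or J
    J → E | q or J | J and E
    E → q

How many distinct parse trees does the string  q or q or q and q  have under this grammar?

7

Parse trees for q or q or q and q:
  [C [J q or [J q or [J [J [E q]] and [E q]]]]]
  [C [J q or [J [J q or [J [E q]]] and [E q]]]]
  [C [J [J q or [J q or [J [E q]]]] and [E q]]]
  [C [C [J [E q]]] or [J q or [J [J [E q]] and [E q]]]]
  [C [C [J [E q]]] or [J [J q or [J [E q]]] and [E q]]]
  [C [C [J q or [J [E q]]]] or [J [J [E q]] and [E q]]]
  [C [C [C [J [E q]]] or [J [E q]]] or [J [J [E q]] and [E q]]]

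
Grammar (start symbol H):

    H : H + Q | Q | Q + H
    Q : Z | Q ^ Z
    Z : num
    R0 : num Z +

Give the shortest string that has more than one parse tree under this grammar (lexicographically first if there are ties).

length 1: no string has ≥2 trees
length 3: num + num has 2 parse trees

Two derivations of num + num:
  H ⇒ H + Q ⇒ Q + Q ⇒ Z + Q ⇒ num + Q ⇒ num + Z ⇒ num + num
  H ⇒ Q + H ⇒ Z + H ⇒ num + H ⇒ num + Q ⇒ num + Z ⇒ num + num

num + num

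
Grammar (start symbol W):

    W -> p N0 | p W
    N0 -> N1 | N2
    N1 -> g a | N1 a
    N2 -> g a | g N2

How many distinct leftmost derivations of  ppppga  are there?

2

Parse trees for ppppga:
  [W p [W p [W p [W p [N0 [N1 g a]]]]]]
  [W p [W p [W p [W p [N0 [N2 g a]]]]]]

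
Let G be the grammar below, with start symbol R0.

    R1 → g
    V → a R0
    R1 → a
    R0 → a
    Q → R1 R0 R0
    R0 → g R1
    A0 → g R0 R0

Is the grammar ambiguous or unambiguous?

Unambiguous

(V, A0, Q are unreachable from R0, so their rules don't affect L(R0).) Restricted to the reachable nonterminals, every rule has the form A → t or A → t B, and no two rules for the same A share a first terminal. The grammar encodes a DFA — one run per string.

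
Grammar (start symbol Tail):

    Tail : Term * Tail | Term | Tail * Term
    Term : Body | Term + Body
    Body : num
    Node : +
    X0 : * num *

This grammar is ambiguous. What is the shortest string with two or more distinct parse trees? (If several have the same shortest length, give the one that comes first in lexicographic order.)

num * num

length 1: no string has ≥2 trees
length 3: num * num has 2 parse trees

Two derivations of num * num:
  Tail ⇒ Term * Tail ⇒ Body * Tail ⇒ num * Tail ⇒ num * Term ⇒ num * Body ⇒ num * num
  Tail ⇒ Tail * Term ⇒ Term * Term ⇒ Body * Term ⇒ num * Term ⇒ num * Body ⇒ num * num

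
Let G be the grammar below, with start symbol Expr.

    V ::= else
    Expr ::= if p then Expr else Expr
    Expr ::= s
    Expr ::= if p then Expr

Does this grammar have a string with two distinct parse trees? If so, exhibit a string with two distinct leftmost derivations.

Witness: if p then if p then s else s

Derivation 1: Expr ⇒ if p then Expr else Expr ⇒ if p then if p then Expr else Expr ⇒ if p then if p then s else Expr ⇒ if p then if p then s else s
Derivation 2: Expr ⇒ if p then Expr ⇒ if p then if p then Expr else Expr ⇒ if p then if p then s else Expr ⇒ if p then if p then s else s

Two distinct leftmost derivations for the same string.

Ambiguous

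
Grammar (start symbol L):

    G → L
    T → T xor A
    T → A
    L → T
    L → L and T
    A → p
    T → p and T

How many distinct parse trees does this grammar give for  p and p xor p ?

3

Parse trees for p and p xor p:
  [L [T [T p and [T [A p]]] xor [A p]]]
  [L [T p and [T [T [A p]] xor [A p]]]]
  [L [L [T [A p]]] and [T [T [A p]] xor [A p]]]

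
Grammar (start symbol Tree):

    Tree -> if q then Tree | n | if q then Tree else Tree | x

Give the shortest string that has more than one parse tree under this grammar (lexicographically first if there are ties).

if q then if q then n else n

length 1: no string has ≥2 trees
length 4: no string has ≥2 trees
length 6: no string has ≥2 trees
length 7: no string has ≥2 trees
length 9: if q then if q then n else n has 2 parse trees

Two derivations of if q then if q then n else n:
  Tree ⇒ if q then Tree ⇒ if q then if q then Tree else Tree ⇒ if q then if q then n else Tree ⇒ if q then if q then n else n
  Tree ⇒ if q then Tree else Tree ⇒ if q then if q then Tree else Tree ⇒ if q then if q then n else Tree ⇒ if q then if q then n else n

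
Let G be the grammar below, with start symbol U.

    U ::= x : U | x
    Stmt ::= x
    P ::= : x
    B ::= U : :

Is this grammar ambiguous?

(Stmt, P, B are unreachable from U, so their rules don't affect L(U).) The reachable grammar is A → atom sep A | atom. Each atom is followed by either the separator (recurse) or end-of-string (stop) — no choice point.

Unambiguous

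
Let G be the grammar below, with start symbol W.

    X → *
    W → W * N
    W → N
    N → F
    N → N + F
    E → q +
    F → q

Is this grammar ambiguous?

(E, X are unreachable from W, so their rules don't affect L(W).) W → W * N | N  ;  N → N + F | F  — a left-associative chain with F at the bottom. Each string factors uniquely by precedence.

Unambiguous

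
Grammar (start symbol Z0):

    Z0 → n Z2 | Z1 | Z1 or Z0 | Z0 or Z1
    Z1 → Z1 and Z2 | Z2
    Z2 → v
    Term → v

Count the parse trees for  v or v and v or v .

4

Parse trees for v or v and v or v:
  [Z0 [Z1 [Z2 v]] or [Z0 [Z1 [Z1 [Z2 v]] and [Z2 v]] or [Z0 [Z1 [Z2 v]]]]]
  [Z0 [Z1 [Z2 v]] or [Z0 [Z0 [Z1 [Z1 [Z2 v]] and [Z2 v]]] or [Z1 [Z2 v]]]]
  [Z0 [Z0 [Z1 [Z2 v]] or [Z0 [Z1 [Z1 [Z2 v]] and [Z2 v]]]] or [Z1 [Z2 v]]]
  [Z0 [Z0 [Z0 [Z1 [Z2 v]]] or [Z1 [Z1 [Z2 v]] and [Z2 v]]] or [Z1 [Z2 v]]]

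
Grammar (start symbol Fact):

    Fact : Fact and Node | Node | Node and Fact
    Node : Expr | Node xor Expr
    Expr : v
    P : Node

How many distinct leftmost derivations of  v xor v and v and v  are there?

4

Parse trees for v xor v and v and v:
  [Fact [Fact [Fact [Node [Node [Expr v]] xor [Expr v]]] and [Node [Expr v]]] and [Node [Expr v]]]
  [Fact [Fact [Node [Node [Expr v]] xor [Expr v]] and [Fact [Node [Expr v]]]] and [Node [Expr v]]]
  [Fact [Node [Node [Expr v]] xor [Expr v]] and [Fact [Fact [Node [Expr v]]] and [Node [Expr v]]]]
  [Fact [Node [Node [Expr v]] xor [Expr v]] and [Fact [Node [Expr v]] and [Fact [Node [Expr v]]]]]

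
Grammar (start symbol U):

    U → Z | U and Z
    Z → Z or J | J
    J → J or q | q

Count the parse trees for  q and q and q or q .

Parse trees for q and q and q or q:
  [U [U [U [Z [J q]]] and [Z [J q]]] and [Z [Z [J q]] or [J q]]]
  [U [U [U [Z [J q]]] and [Z [J q]]] and [Z [J [J q] or q]]]

2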